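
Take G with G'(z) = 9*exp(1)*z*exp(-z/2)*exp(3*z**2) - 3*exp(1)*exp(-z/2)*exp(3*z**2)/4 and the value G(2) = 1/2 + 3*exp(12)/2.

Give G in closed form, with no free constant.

The substitution u = 3*z**2 - z/2 + 1 works: G'(z) is exactly (dG/du)*(du/dz) for that inner function.
A general antiderivative is 3*exp(3*z**2 - z/2 + 1)/2 + C.
The condition gives C = 1/2 + 3*exp(12)/2 - (3*exp(12)/2) = 1/2.
So G(z) = (1 + 3*exp(1)*exp(-z/2)*exp(3*z**2))/2.
Check: d/dz[(1 + 3*exp(1)*exp(-z/2)*exp(3*z**2))/2] = (36*exp(1)*z*exp(3*z**2) - 3*exp(1)*exp(3*z**2))*exp(-z/2)/4, which equals G'(z).

G(z) = (1 + 3*exp(1)*exp(-z/2)*exp(3*z**2))/2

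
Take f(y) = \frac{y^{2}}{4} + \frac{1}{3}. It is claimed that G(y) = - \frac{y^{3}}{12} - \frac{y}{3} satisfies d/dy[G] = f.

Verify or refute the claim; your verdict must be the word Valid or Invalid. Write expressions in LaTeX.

d/dy[G] = - \frac{y^{2}}{4} - \frac{1}{3}
d/dy[G] - f(y) = - \frac{y^{2}}{2} - \frac{2}{3} != 0.

Invalid: d/dy[G] - f = - \frac{y^{2}}{2} - \frac{2}{3}, which is not 0.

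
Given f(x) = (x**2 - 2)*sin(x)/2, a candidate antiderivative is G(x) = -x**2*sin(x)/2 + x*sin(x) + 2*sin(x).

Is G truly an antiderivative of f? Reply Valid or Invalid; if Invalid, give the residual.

d/dx[G] = -x**2*cos(x)/2 - x*sin(x) + x*cos(x) + sin(x) + 2*cos(x)
d/dx[G] - f(x) = -x**2*sin(x)/2 - x**2*cos(x)/2 - x*sin(x) + x*cos(x) + 2*sin(x) + 2*cos(x) != 0.

Invalid: d/dx[G] - f = -x**2*sin(x)/2 - x**2*cos(x)/2 - x*sin(x) + x*cos(x) + 2*sin(x) + 2*cos(x), which is not 0.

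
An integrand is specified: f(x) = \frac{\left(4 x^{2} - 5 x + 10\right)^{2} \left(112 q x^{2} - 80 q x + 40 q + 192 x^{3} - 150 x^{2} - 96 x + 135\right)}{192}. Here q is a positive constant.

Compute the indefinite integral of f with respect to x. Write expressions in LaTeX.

F(x) = \frac{4 q x^{7}}{3} - 5 q x^{6} + \frac{65 q x^{5}}{4} - \frac{1325 q x^{4}}{48} + \frac{325 q x^{3}}{8} - \frac{125 q x^{2}}{4} + \frac{125 q x}{6} + 2 x^{8} - \frac{15 x^{7}}{2} + \frac{171 x^{6}}{8} - \frac{965 x^{5}}{32} + \frac{195 x^{4}}{8} + \frac{975 x^{3}}{64} - \frac{1925 x^{2}}{32} + \frac{1125 x}{16} + C

Recognize the product-rule pattern: f = u'v + uv' with u = 4 \left(- x^{2} + \frac{5 x}{4} - \frac{5}{2}\right)^{3}, v = - \frac{q x}{3} - \frac{x^{2}}{2} + \frac{3}{4}, so integration by parts undoes it.
Check: d/dx[\frac{4 q x^{7}}{3} - 5 q x^{6} + \frac{65 q x^{5}}{4} - \frac{1325 q x^{4}}{48} + \frac{325 q x^{3}}{8} - \frac{125 q x^{2}}{4} + \frac{125 q x}{6} + 2 x^{8} - \frac{15 x^{7}}{2} + \frac{171 x^{6}}{8} - \frac{965 x^{5}}{32} + \frac{195 x^{4}}{8} + \frac{975 x^{3}}{64} - \frac{1925 x^{2}}{32} + \frac{1125 x}{16}] = \frac{28 q x^{6}}{3} - 30 q x^{5} + \frac{325 q x^{4}}{4} - \frac{1325 q x^{3}}{12} + \frac{975 q x^{2}}{8} - \frac{125 q x}{2} + \frac{125 q}{6} + 16 x^{7} - \frac{105 x^{6}}{2} + \frac{513 x^{5}}{4} - \frac{4825 x^{4}}{32} + \frac{195 x^{3}}{2} + \frac{2925 x^{2}}{64} - \frac{1925 x}{16} + \frac{1125}{16}, which equals f(x).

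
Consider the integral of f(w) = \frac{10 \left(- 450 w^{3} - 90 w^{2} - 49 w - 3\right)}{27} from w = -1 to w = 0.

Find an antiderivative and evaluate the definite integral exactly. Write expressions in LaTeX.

f matches the chain-rule pattern g'(h)*h' with inner function h(w) = 5 w^{2} + \frac{2 w}{3} + \frac{1}{2}; substituting u = h(w) collapses the integral.
F(w) = - \frac{125 w^{4}}{3} - \frac{100 w^{3}}{9} - \frac{245 w^{2}}{27} - \frac{10 w}{9} is an antiderivative of f.
Check: d/dw[- \frac{125 w^{4}}{3} - \frac{100 w^{3}}{9} - \frac{245 w^{2}}{27} - \frac{10 w}{9}] = - \frac{500 w^{3}}{3} - \frac{100 w^{2}}{3} - \frac{490 w}{27} - \frac{10}{9}, which equals f(w).
F(0) = 0; F(-1) = - \frac{1040}{27}.
Integral = F(0) - F(-1) = \frac{1040}{27}.

Antiderivative: F(w) = - \frac{125 w^{4}}{3} - \frac{100 w^{3}}{9} - \frac{245 w^{2}}{27} - \frac{10 w}{9}; value = \frac{1040}{27}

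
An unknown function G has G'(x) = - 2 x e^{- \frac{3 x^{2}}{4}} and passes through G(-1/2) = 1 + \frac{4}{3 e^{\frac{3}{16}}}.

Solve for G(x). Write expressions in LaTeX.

The substitution u = - \frac{3 x^{2}}{4} works: G'(x) is exactly (dG/du)*(du/dx) for that inner function.
A general antiderivative is \frac{4 e^{- \frac{3 x^{2}}{4}}}{3} + C.
The condition gives C = 1 + \frac{4}{3 e^{\frac{3}{16}}} - (\frac{4}{3 e^{\frac{3}{16}}}) = 1.
So G(x) = \frac{\left(3 e^{\frac{3 x^{2}}{4}} + 4\right) e^{- \frac{3 x^{2}}{4}}}{3}.
Check: d/dx[\frac{\left(3 e^{\frac{3 x^{2}}{4}} + 4\right) e^{- \frac{3 x^{2}}{4}}}{3}] = - 2 x e^{- \frac{3 x^{2}}{4}} = G'(x).

G(x) = \frac{\left(3 e^{\frac{3 x^{2}}{4}} + 4\right) e^{- \frac{3 x^{2}}{4}}}{3}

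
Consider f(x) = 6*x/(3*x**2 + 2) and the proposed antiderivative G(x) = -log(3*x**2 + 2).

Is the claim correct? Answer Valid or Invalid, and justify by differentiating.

Invalid: d/dx[G] - f = -12*x/(3*x**2 + 2), which is not 0.

d/dx[G] = -6*x/(3*x**2 + 2)
d/dx[G] - f(x) = -12*x/(3*x**2 + 2) != 0.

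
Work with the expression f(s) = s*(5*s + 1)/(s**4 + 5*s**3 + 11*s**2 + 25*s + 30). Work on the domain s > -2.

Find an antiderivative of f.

The denominator factors as (s + 2)*(s + 3)*(s**2 + 5); partial fractions split f into directly integrable pieces: s/(s**2 + 5) - 3/(s + 3) + 2/(s + 2).
Check: d/ds[2*log(s + 2) - 3*log(s + 3) + log(s**2 + 5)/2] = (5*s**2 + s)/(s**4 + 5*s**3 + 11*s**2 + 25*s + 30), which equals f(s).

An antiderivative is F(s) = 2*log(s + 2) - 3*log(s + 3) + log(s**2 + 5)/2.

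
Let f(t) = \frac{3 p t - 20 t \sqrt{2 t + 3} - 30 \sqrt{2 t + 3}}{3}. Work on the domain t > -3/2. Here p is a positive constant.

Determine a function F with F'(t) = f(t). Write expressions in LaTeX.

Differentiate the proposed F(t) back; it has to land on f(t) exactly.
Check: d/dt[\frac{3 p t^{2} - 16 t^{2} \sqrt{2 t + 3} - 48 t \sqrt{2 t + 3} - 36 \sqrt{2 t + 3}}{6}] = \frac{3 p t \sqrt{2 t + 3} - 40 t^{2} - 120 t - 90}{3 \sqrt{2 t + 3}}, which equals f(t).

An antiderivative is F(t) = \frac{3 p t^{2} - 16 t^{2} \sqrt{2 t + 3} - 48 t \sqrt{2 t + 3} - 36 \sqrt{2 t + 3}}{6}.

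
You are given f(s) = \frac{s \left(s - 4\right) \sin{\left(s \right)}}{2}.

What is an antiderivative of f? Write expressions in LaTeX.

An antiderivative is F(s) = - \frac{s^{2} \cos{\left(s \right)}}{2} + s \sin{\left(s \right)} + 2 s \cos{\left(s \right)} - 2 \sin{\left(s \right)} + \cos{\left(s \right)}.

Since d/ds undoes antidifferentiation here, F'(s) = f(s) is required of F(s).
Check: d/ds[- \frac{s^{2} \cos{\left(s \right)}}{2} + s \sin{\left(s \right)} + 2 s \cos{\left(s \right)} - 2 \sin{\left(s \right)} + \cos{\left(s \right)}] = \frac{s^{2} \sin{\left(s \right)}}{2} - 2 s \sin{\left(s \right)}, which equals f(s).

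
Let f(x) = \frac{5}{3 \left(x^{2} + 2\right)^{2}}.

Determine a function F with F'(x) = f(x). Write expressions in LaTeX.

An antiderivative is F(x) = \frac{5 \sqrt{2} x^{2} \operatorname{atan}{\left(\frac{\sqrt{2} x}{2} \right)} + 10 x + 10 \sqrt{2} \operatorname{atan}{\left(\frac{\sqrt{2} x}{2} \right)}}{24 x^{2} + 48}.

Differentiate the proposed F(x) back; it has to land on f(x) exactly.
Check: d/dx[\frac{5 \sqrt{2} x^{2} \operatorname{atan}{\left(\frac{\sqrt{2} x}{2} \right)} + 10 x + 10 \sqrt{2} \operatorname{atan}{\left(\frac{\sqrt{2} x}{2} \right)}}{24 x^{2} + 48}] = \frac{5}{3 x^{4} + 12 x^{2} + 12}, which equals f(x).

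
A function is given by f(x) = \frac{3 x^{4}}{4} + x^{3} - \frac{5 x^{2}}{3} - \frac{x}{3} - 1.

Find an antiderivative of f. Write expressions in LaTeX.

Integrate term by term and add the pieces.
Check: d/dx[\frac{3 x^{5}}{20} + \frac{x^{4}}{4} - \frac{5 x^{3}}{9} - \frac{x^{2}}{6} - x] = \frac{3 x^{4}}{4} + x^{3} - \frac{5 x^{2}}{3} - \frac{x}{3} - 1 = f(x).

An antiderivative is F(x) = \frac{3 x^{5}}{20} + \frac{x^{4}}{4} - \frac{5 x^{3}}{9} - \frac{x^{2}}{6} - x.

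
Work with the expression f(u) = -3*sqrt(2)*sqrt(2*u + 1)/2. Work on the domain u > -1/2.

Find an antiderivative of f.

An antiderivative is F(u) = -2*(u + 1/2)**(3/2).

Whatever form F(u) takes, F'(u) = f(u) is non-negotiable.
Check: d/du[-2*(u + 1/2)**(3/2)] = -3*sqrt(2)*sqrt(2*u + 1)/2 = f(u).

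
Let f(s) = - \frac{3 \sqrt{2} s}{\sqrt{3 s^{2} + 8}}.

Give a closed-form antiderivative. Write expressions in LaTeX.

An antiderivative is F(s) = - 2 \sqrt{\frac{3 s^{2}}{2} + 4}.

f matches the chain-rule pattern g'(h)*h' with inner function h(s) = \frac{3 s^{2}}{2} + 4; substituting u = h(s) collapses the integral.
Check: d/ds[- 2 \sqrt{\frac{3 s^{2}}{2} + 4}] = - \frac{3 \sqrt{2} s}{\sqrt{3 s^{2} + 8}} = f(s).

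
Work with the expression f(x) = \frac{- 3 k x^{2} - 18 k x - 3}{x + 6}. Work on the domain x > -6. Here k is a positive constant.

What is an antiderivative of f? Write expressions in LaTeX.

An antiderivative is F(x) = - \frac{3 k x^{2}}{2} - 3 \log{\left(\frac{x}{2} + 3 \right)}.

For F(x) to be correct the identity F'(x) - f(x) = 0 must hold.
Check: d/dx[- \frac{3 k x^{2}}{2} - 3 \log{\left(\frac{x}{2} + 3 \right)}] = \frac{- 3 k x^{2} - 18 k x - 3}{x + 6} = f(x).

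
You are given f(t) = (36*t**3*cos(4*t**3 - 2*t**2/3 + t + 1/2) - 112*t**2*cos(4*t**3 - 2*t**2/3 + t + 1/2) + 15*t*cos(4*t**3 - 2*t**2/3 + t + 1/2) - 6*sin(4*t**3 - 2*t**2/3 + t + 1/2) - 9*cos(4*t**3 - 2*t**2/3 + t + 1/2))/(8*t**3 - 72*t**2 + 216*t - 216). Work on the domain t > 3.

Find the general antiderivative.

f has the shape u'v + uv' for u = 3/(8*(t - 3)**2) and v = sin(4*t**3 - 2*t**2/3 + t + 1/2) — it is the derivative of the product u*v.
Check: d/dt[3*sin(4*t**3 - 2*t**2/3 + t + 1/2)/(8*(t - 3)**2)] = (36*t**3*cos(4*t**3 - 2*t**2/3 + t + 1/2) - 112*t**2*cos(4*t**3 - 2*t**2/3 + t + 1/2) + 15*t*cos(4*t**3 - 2*t**2/3 + t + 1/2) - 6*sin(4*t**3 - 2*t**2/3 + t + 1/2) - 9*cos(4*t**3 - 2*t**2/3 + t + 1/2))/(8*t**3 - 72*t**2 + 216*t - 216) = f(t).

F(t) = 3*sin(4*t**3 - 2*t**2/3 + t + 1/2)/(8*(t - 3)**2) + C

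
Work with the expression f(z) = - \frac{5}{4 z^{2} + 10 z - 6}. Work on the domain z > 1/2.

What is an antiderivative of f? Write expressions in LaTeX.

Factor the denominator (2 \left(z + 3\right) \left(2 z - 1\right)) and decompose: f = - \frac{5}{7 \left(2 z - 1\right)} + \frac{5}{14 \left(z + 3\right)}; each piece integrates to a log, atan, or power term.
Check: d/dz[\frac{5 \left(- \log{\left(z - \frac{1}{2} \right)} + \log{\left(z + 3 \right)}\right)}{14}] = - \frac{5}{4 z^{2} + 10 z - 6} = f(z).

An antiderivative is F(z) = \frac{5 \left(- \log{\left(z - \frac{1}{2} \right)} + \log{\left(z + 3 \right)}\right)}{14}.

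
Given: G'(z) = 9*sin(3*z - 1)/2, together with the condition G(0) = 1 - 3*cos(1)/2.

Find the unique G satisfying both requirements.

Whatever form G(z) takes, its d/dz must return the stated G'(z).
A general antiderivative is -3*cos(3*z - 1)/2 + C.
The condition gives C = 1 - 3*cos(1)/2 - (-3*cos(1)/2) = 1.
So G(z) = -(3*cos(3*z - 1) - 2)/2.
Check: d/dz[-(3*cos(3*z - 1) - 2)/2] = 9*sin(3*z - 1)/2 = G'(z).

G(z) = -(3*cos(3*z - 1) - 2)/2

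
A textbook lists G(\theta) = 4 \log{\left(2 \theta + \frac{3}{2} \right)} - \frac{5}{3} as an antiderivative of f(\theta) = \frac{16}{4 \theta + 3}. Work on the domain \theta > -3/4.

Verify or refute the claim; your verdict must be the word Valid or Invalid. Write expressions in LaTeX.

Valid - differentiating G returns exactly f.

d/d\theta[G] = \frac{16}{4 \theta + 3}
This equals f(\theta) exactly, so the claim holds.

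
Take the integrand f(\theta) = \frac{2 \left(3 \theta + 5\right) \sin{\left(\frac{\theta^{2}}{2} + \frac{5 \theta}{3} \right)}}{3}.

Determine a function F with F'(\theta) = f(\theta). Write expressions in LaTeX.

An antiderivative is F(\theta) = - 2 \cos{\left(\frac{\theta^{2}}{2} + \frac{5 \theta}{3} \right)}.

f matches the chain-rule pattern g'(h)*h' with inner function h(\theta) = \frac{\theta^{2}}{2} + \frac{5 \theta}{3}; substituting u = h(\theta) collapses the integral.
Check: d/d\theta[- 2 \cos{\left(\frac{\theta^{2}}{2} + \frac{5 \theta}{3} \right)}] = 2 \theta \sin{\left(\frac{\theta^{2}}{2} + \frac{5 \theta}{3} \right)} + \frac{10 \sin{\left(\frac{\theta^{2}}{2} + \frac{5 \theta}{3} \right)}}{3}, which equals f(\theta).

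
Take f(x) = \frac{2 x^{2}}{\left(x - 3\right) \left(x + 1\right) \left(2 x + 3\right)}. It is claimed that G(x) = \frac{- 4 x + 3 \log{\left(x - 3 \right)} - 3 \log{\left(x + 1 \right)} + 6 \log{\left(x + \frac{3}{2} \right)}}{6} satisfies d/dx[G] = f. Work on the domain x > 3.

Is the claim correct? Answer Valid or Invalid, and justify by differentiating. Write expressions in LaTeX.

d/dx[G] = \frac{- 4 x^{3} + 8 x^{2} + 24 x + 18}{6 x^{3} - 3 x^{2} - 36 x - 27}
d/dx[G] - f(x) = - \frac{2}{3} != 0.

Invalid: d/dx[G] - f = - \frac{2}{3}, which is not 0.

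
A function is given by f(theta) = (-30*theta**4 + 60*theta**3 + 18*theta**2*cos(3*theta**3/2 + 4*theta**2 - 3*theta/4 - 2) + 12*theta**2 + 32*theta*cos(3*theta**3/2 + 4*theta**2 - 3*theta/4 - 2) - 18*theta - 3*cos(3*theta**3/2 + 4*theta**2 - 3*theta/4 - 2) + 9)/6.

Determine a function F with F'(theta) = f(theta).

Since d/dtheta undoes antidifferentiation here, F'(theta) = f(theta) is required of F(theta).
Check: d/dtheta[(-6*theta**5 + 15*theta**4 + 4*theta**3 - 9*theta**2 + 9*theta + 4*sin(3*theta**3/2 + 4*theta**2 - 3*theta/4 - 2))/6] = -5*theta**4 + 10*theta**3 + 3*theta**2*cos(3*theta**3/2 + 4*theta**2 - 3*theta/4 - 2) + 2*theta**2 + 16*theta*cos(3*theta**3/2 + 4*theta**2 - 3*theta/4 - 2)/3 - 3*theta - cos(3*theta**3/2 + 4*theta**2 - 3*theta/4 - 2)/2 + 3/2, which equals f(theta).

An antiderivative is F(theta) = (-6*theta**5 + 15*theta**4 + 4*theta**3 - 9*theta**2 + 9*theta + 4*sin(3*theta**3/2 + 4*theta**2 - 3*theta/4 - 2))/6.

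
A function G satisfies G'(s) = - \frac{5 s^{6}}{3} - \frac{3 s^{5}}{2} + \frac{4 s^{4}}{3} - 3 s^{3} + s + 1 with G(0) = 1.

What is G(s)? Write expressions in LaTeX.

G(s) = - \frac{5 s^{7}}{21} - \frac{s^{6}}{4} + \frac{4 s^{5}}{15} - \frac{3 s^{4}}{4} + \frac{s^{2}}{2} + s + 1

The integrand splits into summands that can be handled one at a time.
A general antiderivative is - \frac{5 s^{7}}{21} - \frac{s^{6}}{4} + \frac{4 s^{5}}{15} - \frac{3 s^{4}}{4} + \frac{s^{2}}{2} + s + C.
The condition gives C = 1 - (0) = 1.
So G(s) = - \frac{5 s^{7}}{21} - \frac{s^{6}}{4} + \frac{4 s^{5}}{15} - \frac{3 s^{4}}{4} + \frac{s^{2}}{2} + s + 1.
Check: d/ds[- \frac{5 s^{7}}{21} - \frac{s^{6}}{4} + \frac{4 s^{5}}{15} - \frac{3 s^{4}}{4} + \frac{s^{2}}{2} + s + 1] = - \frac{5 s^{6}}{3} - \frac{3 s^{5}}{2} + \frac{4 s^{4}}{3} - 3 s^{3} + s + 1 = G'(s).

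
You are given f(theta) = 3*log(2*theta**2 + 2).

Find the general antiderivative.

F(theta) = 3*theta*log(2*theta**2 + 2) - 6*theta + 6*atan(theta) + C

Differentiate the proposed F(theta) back; it has to land on f(theta) exactly.
Check: d/dtheta[3*theta*log(2*theta**2 + 2) - 6*theta + 6*atan(theta)] = 3*log(theta**2 + 1) + 3*log(2), which equals f(theta).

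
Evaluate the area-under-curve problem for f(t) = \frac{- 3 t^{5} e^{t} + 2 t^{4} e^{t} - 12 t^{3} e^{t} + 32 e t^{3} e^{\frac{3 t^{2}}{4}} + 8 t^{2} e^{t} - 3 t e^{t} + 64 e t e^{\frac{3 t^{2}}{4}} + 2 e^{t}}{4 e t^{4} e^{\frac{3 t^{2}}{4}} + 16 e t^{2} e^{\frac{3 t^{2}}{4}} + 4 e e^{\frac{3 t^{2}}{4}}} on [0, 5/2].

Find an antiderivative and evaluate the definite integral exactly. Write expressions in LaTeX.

Antiderivative: F(t) = \frac{e^{- \frac{3 t^{2}}{4} + t - 1} + 4 \log{\left(t^{4} + 4 t^{2} + 1 \right)}}{2}; value = - \frac{1}{2 e} + \frac{1}{2 e^{\frac{51}{16}}} + 2 \log{\left(\frac{1041}{16} \right)}

Check any antiderivative F(t) by computing F'(t) and comparing it with f(t).
F(t) = \frac{e^{- \frac{3 t^{2}}{4} + t - 1} + 4 \log{\left(t^{4} + 4 t^{2} + 1 \right)}}{2} is an antiderivative of f.
Check: d/dt[\frac{e^{- \frac{3 t^{2}}{4} + t - 1} + 4 \log{\left(t^{4} + 4 t^{2} + 1 \right)}}{2}] = \frac{- 3 t^{5} + 2 t^{4} - 12 t^{3} + 32 e t^{3} e^{- t} e^{\frac{3 t^{2}}{4}} + 8 t^{2} - 3 t + 64 e t e^{- t} e^{\frac{3 t^{2}}{4}} + 2}{4 e t^{4} e^{- t} e^{\frac{3 t^{2}}{4}} + 16 e t^{2} e^{- t} e^{\frac{3 t^{2}}{4}} + 4 e e^{- t} e^{\frac{3 t^{2}}{4}}}, which equals f(t).
F(5/2) = \frac{1}{2 e^{\frac{51}{16}}} + 2 \log{\left(\frac{1041}{16} \right)}; F(0) = \frac{1}{2 e}.
Integral = F(5/2) - F(0) = - \frac{1}{2 e} + \frac{1}{2 e^{\frac{51}{16}}} + 2 \log{\left(\frac{1041}{16} \right)}.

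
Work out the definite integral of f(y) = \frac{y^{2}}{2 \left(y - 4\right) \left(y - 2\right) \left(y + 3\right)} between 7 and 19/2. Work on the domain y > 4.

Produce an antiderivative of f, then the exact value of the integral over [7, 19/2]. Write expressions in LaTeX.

The denominator factors as 2 \left(y - 4\right) \left(y - 2\right) \left(y + 3\right); partial fractions split f into directly integrable pieces: \frac{9}{70 \left(y + 3\right)} - \frac{1}{5 \left(y - 2\right)} + \frac{4}{7 \left(y - 4\right)}.
F(y) = \frac{40 \log{\left(y - 4 \right)} - 14 \log{\left(y - 2 \right)} + 9 \log{\left(y + 3 \right)}}{70} is an antiderivative of f.
Check: d/dy[\frac{40 \log{\left(y - 4 \right)} - 14 \log{\left(y - 2 \right)} + 9 \log{\left(y + 3 \right)}}{70}] = \frac{y^{2}}{2 y^{3} - 6 y^{2} - 20 y + 48}, which equals f(y).
F(19/2) = - \frac{\log{\left(\frac{15}{2} \right)}}{5} + \frac{9 \log{\left(\frac{25}{2} \right)}}{70} + \frac{4 \log{\left(\frac{11}{2} \right)}}{7}; F(7) = - \frac{\log{\left(5 \right)}}{5} + \frac{9 \log{\left(10 \right)}}{70} + \frac{4 \log{\left(3 \right)}}{7}.
Integral = F(19/2) - F(7) = - \frac{4 \log{\left(3 \right)}}{7} - \frac{\log{\left(\frac{15}{2} \right)}}{5} - \frac{9 \log{\left(10 \right)}}{70} + \frac{\log{\left(5 \right)}}{5} + \frac{9 \log{\left(\frac{25}{2} \right)}}{70} + \frac{4 \log{\left(\frac{11}{2} \right)}}{7}.

Antiderivative: F(y) = \frac{40 \log{\left(y - 4 \right)} - 14 \log{\left(y - 2 \right)} + 9 \log{\left(y + 3 \right)}}{70}; value = - \frac{4 \log{\left(3 \right)}}{7} - \frac{\log{\left(\frac{15}{2} \right)}}{5} - \frac{9 \log{\left(10 \right)}}{70} + \frac{\log{\left(5 \right)}}{5} + \frac{9 \log{\left(\frac{25}{2} \right)}}{70} + \frac{4 \log{\left(\frac{11}{2} \right)}}{7}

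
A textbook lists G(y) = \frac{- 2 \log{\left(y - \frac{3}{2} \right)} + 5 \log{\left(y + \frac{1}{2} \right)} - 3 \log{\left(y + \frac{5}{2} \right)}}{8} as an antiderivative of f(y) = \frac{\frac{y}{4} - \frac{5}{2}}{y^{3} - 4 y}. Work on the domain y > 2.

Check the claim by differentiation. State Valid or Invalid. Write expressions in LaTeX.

Invalid: d/dy[G] - f = \frac{- 8 y^{3} + 114 y^{2} + 59 y - 150}{32 y^{6} + 48 y^{5} - 232 y^{4} - 252 y^{3} + 416 y^{2} + 240 y}, which is not 0.

d/dy[G] = \frac{2 y - 19}{8 y^{3} + 12 y^{2} - 26 y - 15}
d/dy[G] - f(y) = \frac{- 8 y^{3} + 114 y^{2} + 59 y - 150}{32 y^{6} + 48 y^{5} - 232 y^{4} - 252 y^{3} + 416 y^{2} + 240 y} != 0.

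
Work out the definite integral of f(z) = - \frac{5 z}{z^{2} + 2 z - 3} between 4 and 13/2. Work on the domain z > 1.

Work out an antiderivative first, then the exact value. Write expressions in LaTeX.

Antiderivative: F(z) = - \frac{5 \log{\left(z - 1 \right)}}{4} - \frac{15 \log{\left(z + 3 \right)}}{4}; value = - \frac{15 \log{\left(\frac{19}{2} \right)}}{4} - \frac{5 \log{\left(\frac{11}{2} \right)}}{4} + \frac{5 \log{\left(3 \right)}}{4} + \frac{15 \log{\left(7 \right)}}{4}

Factor the denominator (\left(z - 1\right) \left(z + 3\right)) and decompose: f = - \frac{15}{4 \left(z + 3\right)} - \frac{5}{4 \left(z - 1\right)}; each piece integrates to a log, atan, or power term.
F(z) = - \frac{5 \log{\left(z - 1 \right)}}{4} - \frac{15 \log{\left(z + 3 \right)}}{4} is an antiderivative of f.
Check: d/dz[- \frac{5 \log{\left(z - 1 \right)}}{4} - \frac{15 \log{\left(z + 3 \right)}}{4}] = - \frac{5 z}{z^{2} + 2 z - 3} = f(z).
F(13/2) = - \frac{15 \log{\left(\frac{19}{2} \right)}}{4} - \frac{5 \log{\left(\frac{11}{2} \right)}}{4}; F(4) = - \frac{15 \log{\left(7 \right)}}{4} - \frac{5 \log{\left(3 \right)}}{4}.
Integral = F(13/2) - F(4) = - \frac{15 \log{\left(\frac{19}{2} \right)}}{4} - \frac{5 \log{\left(\frac{11}{2} \right)}}{4} + \frac{5 \log{\left(3 \right)}}{4} + \frac{15 \log{\left(7 \right)}}{4}.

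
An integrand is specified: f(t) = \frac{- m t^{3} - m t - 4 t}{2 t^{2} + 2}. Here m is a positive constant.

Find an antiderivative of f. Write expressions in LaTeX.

An antiderivative is F(t) = - \frac{m t^{2}}{4} - \log{\left(t^{2} + 1 \right)}.

Any candidate F(t) must reproduce f(t) exactly when differentiated.
Check: d/dt[- \frac{m t^{2}}{4} - \log{\left(t^{2} + 1 \right)}] = \frac{- m t^{3} - m t - 4 t}{2 t^{2} + 2} = f(t).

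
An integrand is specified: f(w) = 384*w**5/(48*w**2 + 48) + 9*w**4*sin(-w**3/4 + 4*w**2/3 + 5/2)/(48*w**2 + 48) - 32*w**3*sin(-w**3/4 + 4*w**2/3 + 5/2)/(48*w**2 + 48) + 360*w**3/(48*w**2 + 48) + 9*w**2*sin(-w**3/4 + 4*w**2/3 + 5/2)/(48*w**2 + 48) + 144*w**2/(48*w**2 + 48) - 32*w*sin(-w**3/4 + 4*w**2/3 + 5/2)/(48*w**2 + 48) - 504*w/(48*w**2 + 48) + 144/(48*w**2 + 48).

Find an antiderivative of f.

The integrand splits into summands that can be handled one at a time.
Check: d/dw[(8*w**4 - w**2 + 12*w - 20*log(2*w**2 + 2) + cos(-w**3/4 + 4*w**2/3 + 5/2) - 3)/4] = (384*w**5 + 9*w**4*sin(-w**3/4 + 4*w**2/3 + 5/2) - 32*w**3*sin(-w**3/4 + 4*w**2/3 + 5/2) + 360*w**3 + 9*w**2*sin(-w**3/4 + 4*w**2/3 + 5/2) + 144*w**2 - 32*w*sin(-w**3/4 + 4*w**2/3 + 5/2) - 504*w + 144)/(48*w**2 + 48), which equals f(w).

An antiderivative is F(w) = (8*w**4 - w**2 + 12*w - 20*log(2*w**2 + 2) + cos(-w**3/4 + 4*w**2/3 + 5/2) - 3)/4.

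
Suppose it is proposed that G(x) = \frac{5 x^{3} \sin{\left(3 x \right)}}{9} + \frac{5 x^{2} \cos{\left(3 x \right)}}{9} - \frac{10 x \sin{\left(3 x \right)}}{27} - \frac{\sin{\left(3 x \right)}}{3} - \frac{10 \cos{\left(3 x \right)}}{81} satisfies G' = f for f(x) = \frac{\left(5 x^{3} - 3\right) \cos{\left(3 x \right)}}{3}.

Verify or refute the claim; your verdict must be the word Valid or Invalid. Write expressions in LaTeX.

d/dx[G] = \frac{5 x^{3} \cos{\left(3 x \right)}}{3} - \cos{\left(3 x \right)}
This equals f(x) exactly, so the claim holds.

Valid: G'(x) = f(x).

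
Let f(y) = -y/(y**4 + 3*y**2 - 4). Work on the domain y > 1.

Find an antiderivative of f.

The denominator factors as (y - 1)*(y + 1)*(y**2 + 4); partial fractions split f into directly integrable pieces: y/(5*(y**2 + 4)) - 1/(10*(y + 1)) - 1/(10*(y - 1)).
Check: d/dy[-log(y**2 - 1)/10 + log(y**2 + 4)/10] = -y/(y**4 + 3*y**2 - 4) = f(y).

An antiderivative is F(y) = -log(y**2 - 1)/10 + log(y**2 + 4)/10.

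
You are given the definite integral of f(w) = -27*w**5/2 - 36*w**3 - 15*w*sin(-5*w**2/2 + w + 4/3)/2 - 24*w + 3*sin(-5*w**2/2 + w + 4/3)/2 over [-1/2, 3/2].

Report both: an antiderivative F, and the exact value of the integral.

The integrand splits into summands that can be handled one at a time.
F(w) = -9*w**6/4 - 9*w**4 - 12*w**2 - 3*cos(-5*w**2/2 + w + 4/3)/2 is an antiderivative of f.
Check: d/dw[-9*w**6/4 - 9*w**4 - 12*w**2 - 3*cos(-5*w**2/2 + w + 4/3)/2] = -27*w**5/2 - 36*w**3 - 15*w*sin(-5*w**2/2 + w + 4/3)/2 - 24*w + 3*sin(-5*w**2/2 + w + 4/3)/2 = f(w).
F(3/2) = -25137/256 - 3*cos(67/24)/2; F(-1/2) = -921/256 - 3*cos(5/24)/2.
Integral = F(3/2) - F(-1/2) = -3027/32 - 3*cos(67/24)/2 + 3*cos(5/24)/2.

Antiderivative: F(w) = -9*w**6/4 - 9*w**4 - 12*w**2 - 3*cos(-5*w**2/2 + w + 4/3)/2; value = -3027/32 - 3*cos(67/24)/2 + 3*cos(5/24)/2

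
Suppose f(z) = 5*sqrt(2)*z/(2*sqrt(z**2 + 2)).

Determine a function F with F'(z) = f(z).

f matches the chain-rule pattern g'(h)*h' with inner function h(z) = z**2/2 + 1; substituting u = h(z) collapses the integral.
Check: d/dz[5*sqrt(z**2/2 + 1)] = 5*sqrt(2)*z/(2*sqrt(z**2 + 2)) = f(z).

An antiderivative is F(z) = 5*sqrt(z**2/2 + 1).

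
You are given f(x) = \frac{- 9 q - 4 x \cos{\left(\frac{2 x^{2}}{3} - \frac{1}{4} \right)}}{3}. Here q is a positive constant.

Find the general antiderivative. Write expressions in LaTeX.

A candidate is checked by its d/dx: the result must match f(x).
Check: d/dx[- 3 q x - \sin{\left(\frac{2 x^{2}}{3} - \frac{1}{4} \right)}] = - 3 q - \frac{4 x \cos{\left(\frac{2 x^{2}}{3} - \frac{1}{4} \right)}}{3}, which equals f(x).

F(x) = - 3 q x - \sin{\left(\frac{2 x^{2}}{3} - \frac{1}{4} \right)} + C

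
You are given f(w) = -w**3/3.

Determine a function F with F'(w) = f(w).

Since d/dw undoes antidifferentiation here, F'(w) = f(w) is required of F(w).
Check: d/dw[-w**4/12] = -w**3/3 = f(w).

An antiderivative is F(w) = -w**4/12.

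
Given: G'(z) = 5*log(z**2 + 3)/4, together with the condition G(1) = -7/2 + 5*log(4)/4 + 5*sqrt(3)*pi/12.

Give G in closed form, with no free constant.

The proposed G(z) is checked by its d/dz: the result must match the given G'(z).
A general antiderivative is 5*z*log(z**2 + 3)/4 - 5*z/2 + 5*sqrt(3)*atan(sqrt(3)*z/3)/2 + C.
The condition gives C = -7/2 + 5*log(4)/4 + 5*sqrt(3)*pi/12 - (-5/2 + 5*log(4)/4 + 5*sqrt(3)*pi/12) = -1.
So G(z) = (5*z*log(z**2 + 3) - 10*z + 10*sqrt(3)*atan(sqrt(3)*z/3) - 4)/4.
Check: d/dz[(5*z*log(z**2 + 3) - 10*z + 10*sqrt(3)*atan(sqrt(3)*z/3) - 4)/4] = 5*log(z**2 + 3)/4 = G'(z).

G(z) = (5*z*log(z**2 + 3) - 10*z + 10*sqrt(3)*atan(sqrt(3)*z/3) - 4)/4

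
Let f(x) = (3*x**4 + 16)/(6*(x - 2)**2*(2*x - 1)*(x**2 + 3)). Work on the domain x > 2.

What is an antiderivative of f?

An antiderivative is F(x) = (9152*x*log(x - 2) + 12691*x*log(x - 1/2) - 2322*x*log(x**2 + 3) + 5934*sqrt(3)*x*atan(sqrt(3)*x/3) - 18304*log(x - 2) - 25382*log(x - 1/2) + 4644*log(x**2 + 3) - 11868*sqrt(3)*atan(sqrt(3)*x/3) - 34944)/(68796*(x - 2)).

Factor the denominator (6*(x - 2)**2*(2*x - 1)*(x**2 + 3)) and decompose: f = -43*(6*x - 23)/(3822*(x**2 + 3)) + 259/(702*(2*x - 1)) + 176/(1323*(x - 2)) + 32/(63*(x - 2)**2); each piece integrates to a log, atan, or power term.
Check: d/dx[(9152*x*log(x - 2) + 12691*x*log(x - 1/2) - 2322*x*log(x**2 + 3) + 5934*sqrt(3)*x*atan(sqrt(3)*x/3) - 18304*log(x - 2) - 25382*log(x - 1/2) + 4644*log(x**2 + 3) - 11868*sqrt(3)*atan(sqrt(3)*x/3) - 34944)/(68796*(x - 2))] = (3*x**4 + 16)/(12*x**5 - 54*x**4 + 108*x**3 - 186*x**2 + 216*x - 72), which equals f(x).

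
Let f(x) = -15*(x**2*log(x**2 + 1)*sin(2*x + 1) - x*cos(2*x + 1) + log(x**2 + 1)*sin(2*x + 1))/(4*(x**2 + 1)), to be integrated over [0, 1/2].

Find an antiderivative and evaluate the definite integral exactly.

Recognize the product-rule pattern: f = u'v + uv' with u = 15*cos(2*x + 1)/8, v = log(x**2 + 1), so integration by parts undoes it.
F(x) = 15*log(x**2 + 1)*cos(2*x + 1)/8 is an antiderivative of f.
Check: d/dx[15*log(x**2 + 1)*cos(2*x + 1)/8] = (-15*x**2*log(x**2 + 1)*sin(2*x + 1) + 15*x*cos(2*x + 1) - 15*log(x**2 + 1)*sin(2*x + 1))/(4*x**2 + 4), which equals f(x).
F(1/2) = 15*log(5/4)*cos(2)/8; F(0) = 0.
Integral = F(1/2) - F(0) = 15*log(5/4)*cos(2)/8.

Antiderivative: F(x) = 15*log(x**2 + 1)*cos(2*x + 1)/8; value = 15*log(5/4)*cos(2)/8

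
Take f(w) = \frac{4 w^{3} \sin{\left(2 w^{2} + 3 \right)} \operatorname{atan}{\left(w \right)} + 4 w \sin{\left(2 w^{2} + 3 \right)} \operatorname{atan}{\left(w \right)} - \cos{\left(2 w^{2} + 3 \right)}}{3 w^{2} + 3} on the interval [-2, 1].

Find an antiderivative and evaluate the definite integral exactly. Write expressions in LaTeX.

Recognize the product-rule pattern: f = u'v + uv' with u = - \frac{\operatorname{atan}{\left(w \right)}}{3}, v = \cos{\left(2 w^{2} + 3 \right)}, so integration by parts undoes it.
F(w) = - \frac{\cos{\left(2 w^{2} + 3 \right)} \operatorname{atan}{\left(w \right)}}{3} is an antiderivative of f.
Check: d/dw[- \frac{\cos{\left(2 w^{2} + 3 \right)} \operatorname{atan}{\left(w \right)}}{3}] = \frac{4 w^{3} \sin{\left(2 w^{2} + 3 \right)} \operatorname{atan}{\left(w \right)} + 4 w \sin{\left(2 w^{2} + 3 \right)} \operatorname{atan}{\left(w \right)} - \cos{\left(2 w^{2} + 3 \right)}}{3 w^{2} + 3} = f(w).
F(1) = - \frac{\pi \cos{\left(5 \right)}}{12}; F(-2) = \frac{\cos{\left(11 \right)} \operatorname{atan}{\left(2 \right)}}{3}.
Integral = F(1) - F(-2) = - \frac{\pi \cos{\left(5 \right)}}{12} - \frac{\cos{\left(11 \right)} \operatorname{atan}{\left(2 \right)}}{3}.

Antiderivative: F(w) = - \frac{\cos{\left(2 w^{2} + 3 \right)} \operatorname{atan}{\left(w \right)}}{3}; value = - \frac{\pi \cos{\left(5 \right)}}{12} - \frac{\cos{\left(11 \right)} \operatorname{atan}{\left(2 \right)}}{3}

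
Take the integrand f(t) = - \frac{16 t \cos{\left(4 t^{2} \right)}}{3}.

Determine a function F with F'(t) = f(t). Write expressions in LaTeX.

An antiderivative is F(t) = - \frac{2 \sin{\left(4 t^{2} \right)}}{3}.

f matches the chain-rule pattern g'(h)*h' with inner function h(t) = 4 t^{2}; substituting u = h(t) collapses the integral.
Check: d/dt[- \frac{2 \sin{\left(4 t^{2} \right)}}{3}] = - \frac{16 t \cos{\left(4 t^{2} \right)}}{3} = f(t).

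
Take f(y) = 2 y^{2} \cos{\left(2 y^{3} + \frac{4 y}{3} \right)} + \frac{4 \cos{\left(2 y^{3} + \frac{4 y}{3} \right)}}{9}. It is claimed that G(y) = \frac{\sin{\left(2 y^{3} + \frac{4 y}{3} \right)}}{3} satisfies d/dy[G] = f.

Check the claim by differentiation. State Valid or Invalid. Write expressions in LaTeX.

Valid: G'(y) = f(y).

d/dy[G] = 2 y^{2} \cos{\left(2 y^{3} + \frac{4 y}{3} \right)} + \frac{4 \cos{\left(2 y^{3} + \frac{4 y}{3} \right)}}{9}
This equals f(y) exactly, so the claim holds.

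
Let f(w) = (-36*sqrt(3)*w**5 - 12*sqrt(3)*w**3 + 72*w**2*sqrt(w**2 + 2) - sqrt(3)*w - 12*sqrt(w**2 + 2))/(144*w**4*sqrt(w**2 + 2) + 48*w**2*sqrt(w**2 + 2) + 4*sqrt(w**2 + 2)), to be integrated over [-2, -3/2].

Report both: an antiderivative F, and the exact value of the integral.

Antiderivative: F(w) = (-6*sqrt(3)*w**2*sqrt(w**2 + 2) - 12*w - sqrt(3)*sqrt(w**2 + 2))/(24*w**2 + 4); value = -sqrt(51)/8 + 51/725 + 3*sqrt(2)/4

Since d/dw undoes antidifferentiation here, F'(w) = f(w) is required of F(w).
F(w) = (-6*sqrt(3)*w**2*sqrt(w**2 + 2) - 12*w - sqrt(3)*sqrt(w**2 + 2))/(24*w**2 + 4) is an antiderivative of f.
Check: d/dw[(-6*sqrt(3)*w**2*sqrt(w**2 + 2) - 12*w - sqrt(3)*sqrt(w**2 + 2))/(24*w**2 + 4)] = (-36*sqrt(3)*w**5 - 12*sqrt(3)*w**3 + 72*w**2*sqrt(w**2 + 2) - sqrt(3)*w - 12*sqrt(w**2 + 2))/(144*w**4*sqrt(w**2 + 2) + 48*w**2*sqrt(w**2 + 2) + 4*sqrt(w**2 + 2)) = f(w).
F(-3/2) = 9/29 - sqrt(51)/8; F(-2) = 6/25 - 3*sqrt(2)/4.
Integral = F(-3/2) - F(-2) = -sqrt(51)/8 + 51/725 + 3*sqrt(2)/4.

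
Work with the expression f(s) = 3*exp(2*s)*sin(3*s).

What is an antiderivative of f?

Differentiate the proposed F(s) back; it has to land on f(s) exactly.
Check: d/ds[6*exp(2*s)*sin(3*s)/13 - 9*exp(2*s)*cos(3*s)/13] = 3*exp(2*s)*sin(3*s) = f(s).

An antiderivative is F(s) = 6*exp(2*s)*sin(3*s)/13 - 9*exp(2*s)*cos(3*s)/13.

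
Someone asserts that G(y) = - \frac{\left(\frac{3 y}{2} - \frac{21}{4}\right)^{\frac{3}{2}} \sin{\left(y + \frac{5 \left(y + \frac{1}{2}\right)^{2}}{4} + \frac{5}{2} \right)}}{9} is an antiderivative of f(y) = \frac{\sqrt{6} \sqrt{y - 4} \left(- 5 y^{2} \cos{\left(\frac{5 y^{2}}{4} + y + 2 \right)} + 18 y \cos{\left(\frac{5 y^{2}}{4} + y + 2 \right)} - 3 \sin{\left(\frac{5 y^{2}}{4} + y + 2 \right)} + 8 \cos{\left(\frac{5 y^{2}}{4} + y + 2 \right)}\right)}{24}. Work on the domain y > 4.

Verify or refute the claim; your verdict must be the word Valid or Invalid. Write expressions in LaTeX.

d/dy[G] = - \frac{5 \sqrt{3} y^{2} \sqrt{2 y - 7} \cos{\left(\frac{5 y^{2}}{4} + \frac{9 y}{4} + \frac{45}{16} \right)}}{24} + \frac{13 \sqrt{3} y \sqrt{2 y - 7} \cos{\left(\frac{5 y^{2}}{4} + \frac{9 y}{4} + \frac{45}{16} \right)}}{24} - \frac{\sqrt{3} \sqrt{2 y - 7} \sin{\left(\frac{5 y^{2}}{4} + \frac{9 y}{4} + \frac{45}{16} \right)}}{8} + \frac{21 \sqrt{3} \sqrt{2 y - 7} \cos{\left(\frac{5 y^{2}}{4} + \frac{9 y}{4} + \frac{45}{16} \right)}}{32}
d/dy[G] - f(y) = \frac{5 \sqrt{6} y^{2} \sqrt{y - 4} \cos{\left(\frac{5 y^{2}}{4} + y + 2 \right)}}{24} - \frac{5 \sqrt{3} y^{2} \sqrt{2 y - 7} \cos{\left(\frac{5 y^{2}}{4} + \frac{9 y}{4} + \frac{45}{16} \right)}}{24} - \frac{3 \sqrt{6} y \sqrt{y - 4} \cos{\left(\frac{5 y^{2}}{4} + y + 2 \right)}}{4} + \frac{13 \sqrt{3} y \sqrt{2 y - 7} \cos{\left(\frac{5 y^{2}}{4} + \frac{9 y}{4} + \frac{45}{16} \right)}}{24} + \frac{\sqrt{6} \sqrt{y - 4} \sin{\left(\frac{5 y^{2}}{4} + y + 2 \right)}}{8} - \frac{\sqrt{6} \sqrt{y - 4} \cos{\left(\frac{5 y^{2}}{4} + y + 2 \right)}}{3} - \frac{\sqrt{3} \sqrt{2 y - 7} \sin{\left(\frac{5 y^{2}}{4} + \frac{9 y}{4} + \frac{45}{16} \right)}}{8} + \frac{21 \sqrt{3} \sqrt{2 y - 7} \cos{\left(\frac{5 y^{2}}{4} + \frac{9 y}{4} + \frac{45}{16} \right)}}{32} != 0.

Invalid: d/dy[G] - f = \frac{5 \sqrt{6} y^{2} \sqrt{y - 4} \cos{\left(\frac{5 y^{2}}{4} + y + 2 \right)}}{24} - \frac{5 \sqrt{3} y^{2} \sqrt{2 y - 7} \cos{\left(\frac{5 y^{2}}{4} + \frac{9 y}{4} + \frac{45}{16} \right)}}{24} - \frac{3 \sqrt{6} y \sqrt{y - 4} \cos{\left(\frac{5 y^{2}}{4} + y + 2 \right)}}{4} + \frac{13 \sqrt{3} y \sqrt{2 y - 7} \cos{\left(\frac{5 y^{2}}{4} + \frac{9 y}{4} + \frac{45}{16} \right)}}{24} + \frac{\sqrt{6} \sqrt{y - 4} \sin{\left(\frac{5 y^{2}}{4} + y + 2 \right)}}{8} - \frac{\sqrt{6} \sqrt{y - 4} \cos{\left(\frac{5 y^{2}}{4} + y + 2 \right)}}{3} - \frac{\sqrt{3} \sqrt{2 y - 7} \sin{\left(\frac{5 y^{2}}{4} + \frac{9 y}{4} + \frac{45}{16} \right)}}{8} + \frac{21 \sqrt{3} \sqrt{2 y - 7} \cos{\left(\frac{5 y^{2}}{4} + \frac{9 y}{4} + \frac{45}{16} \right)}}{32}, which is not 0.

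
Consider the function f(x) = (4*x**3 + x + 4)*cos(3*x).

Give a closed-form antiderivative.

An antiderivative is F(x) = 4*x**3*sin(3*x)/3 + 4*x**2*cos(3*x)/3 - 5*x*sin(3*x)/9 + 4*sin(3*x)/3 - 5*cos(3*x)/27.

An antiderivative F(x) passes only if d/dx[F] lands on f(x) exactly.
Check: d/dx[4*x**3*sin(3*x)/3 + 4*x**2*cos(3*x)/3 - 5*x*sin(3*x)/9 + 4*sin(3*x)/3 - 5*cos(3*x)/27] = 4*x**3*cos(3*x) + x*cos(3*x) + 4*cos(3*x), which equals f(x).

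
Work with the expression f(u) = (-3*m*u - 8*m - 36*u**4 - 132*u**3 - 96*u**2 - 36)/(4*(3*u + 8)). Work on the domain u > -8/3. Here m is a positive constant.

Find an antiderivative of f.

Check any antiderivative F(u) by computing F'(u) and comparing it with f(u).
Check: d/du[-m*u/4 - 3*u**4/4 - u**3 - 3*log(3*u/2 + 4)] = (-3*m*u - 8*m - 36*u**4 - 132*u**3 - 96*u**2 - 36)/(12*u + 32), which equals f(u).

An antiderivative is F(u) = -m*u/4 - 3*u**4/4 - u**3 - 3*log(3*u/2 + 4).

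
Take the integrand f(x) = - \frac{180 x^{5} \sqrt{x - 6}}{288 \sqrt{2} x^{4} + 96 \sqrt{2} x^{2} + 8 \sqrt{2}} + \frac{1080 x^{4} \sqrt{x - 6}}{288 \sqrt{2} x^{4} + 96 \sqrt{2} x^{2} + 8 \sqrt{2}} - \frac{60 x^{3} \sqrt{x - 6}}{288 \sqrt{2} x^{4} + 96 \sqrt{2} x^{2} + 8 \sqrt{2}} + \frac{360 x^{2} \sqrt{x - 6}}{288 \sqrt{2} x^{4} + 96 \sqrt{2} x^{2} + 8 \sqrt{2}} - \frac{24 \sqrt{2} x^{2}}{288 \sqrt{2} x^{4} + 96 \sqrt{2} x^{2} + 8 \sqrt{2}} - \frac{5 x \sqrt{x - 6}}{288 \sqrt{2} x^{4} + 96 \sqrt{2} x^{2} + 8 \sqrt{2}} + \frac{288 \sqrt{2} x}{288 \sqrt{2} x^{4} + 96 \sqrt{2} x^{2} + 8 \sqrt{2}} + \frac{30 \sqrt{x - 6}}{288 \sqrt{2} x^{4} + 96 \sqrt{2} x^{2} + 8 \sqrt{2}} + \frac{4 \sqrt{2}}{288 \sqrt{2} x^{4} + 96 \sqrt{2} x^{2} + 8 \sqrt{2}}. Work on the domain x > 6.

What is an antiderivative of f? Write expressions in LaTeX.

An antiderivative is F(x) = - \frac{x^{2} \sqrt{\frac{x}{2} - 3}}{4} + 3 x \sqrt{\frac{x}{2} - 3} + \frac{x}{12 x^{2} + 2} - 9 \sqrt{\frac{x}{2} - 3} - \frac{2}{4 x^{2} + \frac{2}{3}}.

The integrand splits into summands that can be handled one at a time.
Check: d/dx[- \frac{x^{2} \sqrt{\frac{x}{2} - 3}}{4} + 3 x \sqrt{\frac{x}{2} - 3} + \frac{x}{12 x^{2} + 2} - 9 \sqrt{\frac{x}{2} - 3} - \frac{2}{4 x^{2} + \frac{2}{3}}] = \frac{- 180 x^{6} + 2160 x^{5} - 6540 x^{4} + 720 x^{3} - 24 \sqrt{2} x^{2} \sqrt{x - 6} - 2165 x^{2} + 288 \sqrt{2} x \sqrt{x - 6} + 60 x + 4 \sqrt{2} \sqrt{x - 6} - 180}{288 \sqrt{2} x^{4} \sqrt{x - 6} + 96 \sqrt{2} x^{2} \sqrt{x - 6} + 8 \sqrt{2} \sqrt{x - 6}}, which equals f(x).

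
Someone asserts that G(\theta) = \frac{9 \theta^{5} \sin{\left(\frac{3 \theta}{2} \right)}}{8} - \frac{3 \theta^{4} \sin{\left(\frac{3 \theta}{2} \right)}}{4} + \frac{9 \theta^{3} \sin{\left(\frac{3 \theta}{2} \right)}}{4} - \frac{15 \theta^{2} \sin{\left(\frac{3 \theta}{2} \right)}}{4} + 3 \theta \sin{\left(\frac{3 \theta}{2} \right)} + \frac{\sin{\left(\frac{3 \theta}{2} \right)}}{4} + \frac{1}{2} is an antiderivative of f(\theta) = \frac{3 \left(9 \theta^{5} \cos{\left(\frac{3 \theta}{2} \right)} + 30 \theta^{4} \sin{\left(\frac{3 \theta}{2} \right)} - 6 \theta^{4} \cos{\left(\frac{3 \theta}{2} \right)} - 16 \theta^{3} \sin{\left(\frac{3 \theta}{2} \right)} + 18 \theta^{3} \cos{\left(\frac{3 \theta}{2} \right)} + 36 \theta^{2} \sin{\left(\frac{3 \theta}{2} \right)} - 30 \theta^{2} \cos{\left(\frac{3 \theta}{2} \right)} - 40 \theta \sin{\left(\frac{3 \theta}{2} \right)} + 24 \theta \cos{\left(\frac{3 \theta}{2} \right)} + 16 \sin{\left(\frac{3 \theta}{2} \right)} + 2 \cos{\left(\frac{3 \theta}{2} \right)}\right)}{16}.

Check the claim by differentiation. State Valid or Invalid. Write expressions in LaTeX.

d/d\theta[G] = \frac{27 \theta^{5} \cos{\left(\frac{3 \theta}{2} \right)}}{16} + \frac{45 \theta^{4} \sin{\left(\frac{3 \theta}{2} \right)}}{8} - \frac{9 \theta^{4} \cos{\left(\frac{3 \theta}{2} \right)}}{8} - 3 \theta^{3} \sin{\left(\frac{3 \theta}{2} \right)} + \frac{27 \theta^{3} \cos{\left(\frac{3 \theta}{2} \right)}}{8} + \frac{27 \theta^{2} \sin{\left(\frac{3 \theta}{2} \right)}}{4} - \frac{45 \theta^{2} \cos{\left(\frac{3 \theta}{2} \right)}}{8} - \frac{15 \theta \sin{\left(\frac{3 \theta}{2} \right)}}{2} + \frac{9 \theta \cos{\left(\frac{3 \theta}{2} \right)}}{2} + 3 \sin{\left(\frac{3 \theta}{2} \right)} + \frac{3 \cos{\left(\frac{3 \theta}{2} \right)}}{8}
This equals f(\theta) exactly, so the claim holds.

Valid - differentiating G returns exactly f.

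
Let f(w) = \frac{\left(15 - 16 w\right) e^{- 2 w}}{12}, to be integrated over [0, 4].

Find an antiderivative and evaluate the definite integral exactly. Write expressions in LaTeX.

f has the shape u'v + uv' for u = \frac{2 w}{3} - \frac{7}{24} and v = e^{- 2 w} — it is the derivative of the product u*v.
F(w) = \frac{\left(16 w - 7\right) e^{- 2 w}}{24} is an antiderivative of f.
Check: d/dw[\frac{\left(16 w - 7\right) e^{- 2 w}}{24}] = \frac{\left(15 - 16 w\right) e^{- 2 w}}{12} = f(w).
F(4) = \frac{19}{8 e^{8}}; F(0) = - \frac{7}{24}.
Integral = F(4) - F(0) = \frac{19}{8 e^{8}} + \frac{7}{24}.

Antiderivative: F(w) = \frac{\left(16 w - 7\right) e^{- 2 w}}{24}; value = \frac{19}{8 e^{8}} + \frac{7}{24}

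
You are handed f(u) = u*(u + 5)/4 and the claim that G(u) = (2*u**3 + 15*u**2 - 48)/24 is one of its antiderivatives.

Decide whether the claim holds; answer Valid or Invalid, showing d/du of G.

Valid - differentiating G returns exactly f.

d/du[G] = u**2/4 + 5*u/4
This equals f(u) exactly, so the claim holds.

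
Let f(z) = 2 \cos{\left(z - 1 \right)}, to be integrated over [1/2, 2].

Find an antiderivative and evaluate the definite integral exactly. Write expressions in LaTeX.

Since d/dz undoes antidifferentiation here, F'(z) = f(z) is required of F(z).
F(z) = 2 \sin{\left(z - 1 \right)} is an antiderivative of f.
Check: d/dz[2 \sin{\left(z - 1 \right)}] = 2 \cos{\left(z - 1 \right)} = f(z).
F(2) = 2 \sin{\left(1 \right)}; F(1/2) = - 2 \sin{\left(\frac{1}{2} \right)}.
Integral = F(2) - F(1/2) = 2 \sin{\left(\frac{1}{2} \right)} + 2 \sin{\left(1 \right)}.

Antiderivative: F(z) = 2 \sin{\left(z - 1 \right)}; value = 2 \sin{\left(\frac{1}{2} \right)} + 2 \sin{\left(1 \right)}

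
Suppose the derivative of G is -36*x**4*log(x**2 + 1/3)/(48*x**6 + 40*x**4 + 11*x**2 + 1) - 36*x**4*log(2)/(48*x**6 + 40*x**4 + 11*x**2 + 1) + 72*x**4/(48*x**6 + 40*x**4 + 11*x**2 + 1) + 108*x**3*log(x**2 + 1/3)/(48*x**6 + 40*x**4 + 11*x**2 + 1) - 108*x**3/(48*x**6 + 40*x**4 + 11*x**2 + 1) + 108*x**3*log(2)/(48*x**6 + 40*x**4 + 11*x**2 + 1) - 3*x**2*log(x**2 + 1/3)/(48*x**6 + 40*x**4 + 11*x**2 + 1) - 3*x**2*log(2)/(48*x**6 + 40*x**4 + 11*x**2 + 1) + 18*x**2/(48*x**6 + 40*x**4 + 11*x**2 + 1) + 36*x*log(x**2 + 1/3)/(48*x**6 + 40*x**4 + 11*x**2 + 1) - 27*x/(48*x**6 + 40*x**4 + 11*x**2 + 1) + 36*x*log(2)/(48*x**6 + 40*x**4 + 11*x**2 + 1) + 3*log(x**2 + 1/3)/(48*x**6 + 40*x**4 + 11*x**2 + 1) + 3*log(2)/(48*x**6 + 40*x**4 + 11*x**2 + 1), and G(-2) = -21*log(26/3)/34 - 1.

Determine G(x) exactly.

G(x) = -(8*x**2 - 6*x*log(2*x**2 + 2/3) + 9*log(2*x**2 + 2/3) + 2)/(2*(4*x**2 + 1))

Integrate term by term and add the pieces.
A general antiderivative is 3*(x - 3/2)*log(2*x**2 + 2/3)/(4*x**2 + 1) + C.
The condition gives C = -21*log(26/3)/34 - 1 - (-21*log(26/3)/34) = -1.
So G(x) = -(8*x**2 - 6*x*log(2*x**2 + 2/3) + 9*log(2*x**2 + 2/3) + 2)/(2*(4*x**2 + 1)).
Check: d/dx[-(8*x**2 - 6*x*log(2*x**2 + 2/3) + 9*log(2*x**2 + 2/3) + 2)/(2*(4*x**2 + 1))] = (-36*x**4*log(x**2 + 1/3) - 36*x**4*log(2) + 72*x**4 + 108*x**3*log(x**2 + 1/3) - 108*x**3 + 108*x**3*log(2) - 3*x**2*log(x**2 + 1/3) - 3*x**2*log(2) + 18*x**2 + 36*x*log(x**2 + 1/3) - 27*x + 36*x*log(2) + 3*log(x**2 + 1/3) + 3*log(2))/(48*x**6 + 40*x**4 + 11*x**2 + 1), which equals G'(x).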